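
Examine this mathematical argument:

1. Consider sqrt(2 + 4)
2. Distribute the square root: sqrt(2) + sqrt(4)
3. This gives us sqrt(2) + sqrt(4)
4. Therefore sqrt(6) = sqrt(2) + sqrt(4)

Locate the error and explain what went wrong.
Step 2: Distribute the square root: sqrt(2) + sqrt(4)

Step 2 incorrectly 'distributes' the square root over addition. The square root function does not distribute: sqrt(a + b) ≠ sqrt(a) + sqrt(b). In fact, sqrt(2 + 4) = sqrt(6) ≈ 2.4495, while sqrt(2) + sqrt(4) ≈ 3.4142.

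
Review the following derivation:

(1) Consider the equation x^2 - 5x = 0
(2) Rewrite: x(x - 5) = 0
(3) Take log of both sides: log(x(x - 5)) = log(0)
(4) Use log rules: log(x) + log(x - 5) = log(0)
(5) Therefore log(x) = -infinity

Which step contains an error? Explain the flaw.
Step 3: Take log of both sides: log(x(x - 5)) = log(0)

Step 3 takes the logarithm of both sides, resulting in log(0) on the right side. The logarithm is only defined for positive numbers; log(0) is undefined (approaches negative infinity). This operation is invalid.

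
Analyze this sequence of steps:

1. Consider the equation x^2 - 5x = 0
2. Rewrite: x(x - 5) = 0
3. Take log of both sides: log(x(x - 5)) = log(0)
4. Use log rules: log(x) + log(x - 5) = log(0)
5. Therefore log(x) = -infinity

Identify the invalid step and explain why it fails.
Step 3: Take log of both sides: log(x(x - 5)) = log(0)

Step 3 takes the logarithm of both sides, resulting in log(0) on the right side. The logarithm is only defined for positive numbers; log(0) is undefined (approaches negative infinity). This operation is invalid.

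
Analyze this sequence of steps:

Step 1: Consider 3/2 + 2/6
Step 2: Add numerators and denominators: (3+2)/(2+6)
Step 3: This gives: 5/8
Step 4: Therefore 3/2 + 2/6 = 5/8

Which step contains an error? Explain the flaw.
Step 2: Add numerators and denominators: (3+2)/(2+6)

Step 2 incorrectly adds fractions by separately adding numerators and denominators. This is wrong. The correct method requires a common denominator: 3/2 + 2/6 = (3×6 + 2×2)/(2×6) = 22/12 = 11/6. The method used gives 5/8, which is different.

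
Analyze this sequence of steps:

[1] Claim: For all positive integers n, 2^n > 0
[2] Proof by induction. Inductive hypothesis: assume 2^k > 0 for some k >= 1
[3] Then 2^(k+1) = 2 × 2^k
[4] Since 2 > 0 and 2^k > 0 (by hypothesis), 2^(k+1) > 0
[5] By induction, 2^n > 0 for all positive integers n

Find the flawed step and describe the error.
Step 5: By induction, 2^n > 0 for all positive integers n

Step 5 concludes the proof by induction, but no base case was ever established. A valid induction proof requires: (1) a base case proving 2^1 > 0, and (2) an inductive step showing IF 2^k > 0 THEN 2^(k+1) > 0. Steps 2-4 correctly establish the inductive step, but without the base case the conclusion in step 5 does not follow.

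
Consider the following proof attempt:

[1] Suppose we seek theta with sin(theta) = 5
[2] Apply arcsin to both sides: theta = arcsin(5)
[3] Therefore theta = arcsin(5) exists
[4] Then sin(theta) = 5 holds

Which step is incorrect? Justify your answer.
Step 2: Apply arcsin to both sides: theta = arcsin(5)

Step 2 applies arcsin to 5. However, arcsin(x) is only defined for x in [-1, 1] because sin(theta) can only produce values in that range. Since |5| > 1, arcsin(5) is undefined. There is no angle whose sine equals 5.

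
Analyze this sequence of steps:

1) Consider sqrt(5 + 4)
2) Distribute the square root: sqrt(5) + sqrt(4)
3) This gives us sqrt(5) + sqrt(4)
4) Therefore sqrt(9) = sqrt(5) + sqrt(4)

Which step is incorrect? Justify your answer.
Step 2: Distribute the square root: sqrt(5) + sqrt(4)

Step 2 incorrectly 'distributes' the square root over addition. The square root function does not distribute: sqrt(a + b) ≠ sqrt(a) + sqrt(b). In fact, sqrt(5 + 4) = sqrt(9) ≈ 3.0000, while sqrt(5) + sqrt(4) ≈ 4.2361.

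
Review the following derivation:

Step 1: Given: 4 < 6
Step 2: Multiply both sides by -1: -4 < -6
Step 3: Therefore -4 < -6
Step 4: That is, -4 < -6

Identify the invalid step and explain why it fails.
Step 2: Multiply both sides by -1: -4 < -6

Step 2 multiplies both sides by -1 but fails to reverse the inequality sign. When multiplying (or dividing) an inequality by a negative number, the direction must be reversed. Since 4 < 6, we should get -4 > -6, i.e., -4 > -6.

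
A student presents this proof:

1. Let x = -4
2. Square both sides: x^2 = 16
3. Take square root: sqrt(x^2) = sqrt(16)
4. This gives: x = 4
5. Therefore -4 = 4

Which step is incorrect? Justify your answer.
Step 4: This gives: x = 4

Step 4 incorrectly states that sqrt(x^2) = x. The correct identity is sqrt(x^2) = |x|. Since x = -4 < 0, we have sqrt(x^2) = |-4| = 4, not x = -4.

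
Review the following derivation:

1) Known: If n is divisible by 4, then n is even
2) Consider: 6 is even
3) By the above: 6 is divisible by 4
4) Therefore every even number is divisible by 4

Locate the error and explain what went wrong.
Step 3: By the above: 6 is divisible by 4

Step 3 commits the fallacy of affirming the consequent. The known fact 'divisible by 4 → even' does NOT imply 'even → divisible by 4'. That would be the converse, which is false. For example, 6 is even but 6 ÷ 4 = 1.50, which is not an integer.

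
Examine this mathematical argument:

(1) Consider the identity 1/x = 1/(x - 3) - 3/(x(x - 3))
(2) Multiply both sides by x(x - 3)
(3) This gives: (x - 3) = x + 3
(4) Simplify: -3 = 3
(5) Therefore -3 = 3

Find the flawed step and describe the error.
Step 3: This gives: (x - 3) = x + 3

Step 3 makes a sign error when clearing denominators. Multiplying -3/(x(x - 3)) by x(x - 3) gives -3, not +3. The correct result is (x - 3) = x - 3, which is trivially true, not (x - 3) = x + 3. (Step 1 is a valid identity: 1/(x - 3) - 3/(x(x - 3)) = (x - 3)/(x(x - 3)) = 1/x.)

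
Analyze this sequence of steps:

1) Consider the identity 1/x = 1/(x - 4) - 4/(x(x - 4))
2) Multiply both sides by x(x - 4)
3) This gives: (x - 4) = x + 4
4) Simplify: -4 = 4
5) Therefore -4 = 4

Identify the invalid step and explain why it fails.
Step 3: This gives: (x - 4) = x + 4

Step 3 makes a sign error when clearing denominators. Multiplying -4/(x(x - 4)) by x(x - 4) gives -4, not +4. The correct result is (x - 4) = x - 4, which is trivially true, not (x - 4) = x + 4. (Step 1 is a valid identity: 1/(x - 4) - 4/(x(x - 4)) = (x - 4)/(x(x - 4)) = 1/x.)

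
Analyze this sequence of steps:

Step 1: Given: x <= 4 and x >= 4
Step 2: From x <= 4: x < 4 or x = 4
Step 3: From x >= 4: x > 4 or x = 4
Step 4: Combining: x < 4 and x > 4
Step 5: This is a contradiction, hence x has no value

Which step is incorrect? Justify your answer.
Step 4: Combining: x < 4 and x > 4

Step 4 incorrectly combines the conditions. From x <= 4 and x >= 4, the intersection is x = 4. The error treats the 'or' cases as 'and' requirements. The correct conclusion is that x = 4 is the unique solution, not that no solution exists.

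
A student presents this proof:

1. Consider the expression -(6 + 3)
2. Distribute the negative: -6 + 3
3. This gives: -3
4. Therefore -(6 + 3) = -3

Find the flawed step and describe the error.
Step 2: Distribute the negative: -6 + 3

Step 2 incorrectly distributes the negative sign. The correct distribution is -(6 + 3) = -6 - 3 = -9. The negative must be applied to both terms, not just the first. The error treats -(6 + 3) as -6 + 3, which equals -3 instead of -9.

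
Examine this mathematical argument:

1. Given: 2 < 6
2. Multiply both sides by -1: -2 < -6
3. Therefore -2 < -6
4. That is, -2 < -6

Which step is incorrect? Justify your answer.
Step 2: Multiply both sides by -1: -2 < -6

Step 2 multiplies both sides by -1 but fails to reverse the inequality sign. When multiplying (or dividing) an inequality by a negative number, the direction must be reversed. Since 2 < 6, we should get -2 > -6, i.e., -2 > -6.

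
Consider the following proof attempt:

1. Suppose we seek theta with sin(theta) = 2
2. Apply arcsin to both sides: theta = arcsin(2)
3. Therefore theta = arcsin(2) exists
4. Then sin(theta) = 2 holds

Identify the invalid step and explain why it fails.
Step 2: Apply arcsin to both sides: theta = arcsin(2)

Step 2 applies arcsin to 2. However, arcsin(x) is only defined for x in [-1, 1] because sin(theta) can only produce values in that range. Since |2| > 1, arcsin(2) is undefined. There is no angle whose sine equals 2.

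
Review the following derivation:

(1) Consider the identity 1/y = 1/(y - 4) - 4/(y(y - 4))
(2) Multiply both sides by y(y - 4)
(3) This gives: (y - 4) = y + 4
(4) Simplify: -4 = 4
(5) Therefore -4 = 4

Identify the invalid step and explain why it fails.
Step 3: This gives: (y - 4) = y + 4

Step 3 makes a sign error when clearing denominators. Multiplying -4/(y(y - 4)) by y(y - 4) gives -4, not +4. The correct result is (y - 4) = y - 4, which is trivially true, not (y - 4) = y + 4. (Step 1 is a valid identity: 1/(y - 4) - 4/(y(y - 4)) = (y - 4)/(y(y - 4)) = 1/y.)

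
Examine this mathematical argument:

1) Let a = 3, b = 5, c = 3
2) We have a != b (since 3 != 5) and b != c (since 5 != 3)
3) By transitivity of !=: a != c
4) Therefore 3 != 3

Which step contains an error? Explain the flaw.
Step 3: By transitivity of !=: a != c

Step 3 incorrectly applies transitivity to the '!=' relation. Transitivity states: if a R b and b R c, then a R c. However, '!=' is not transitive. Counterexample: 3 != 5 and 5 != 3, but 3 = 3 (both equal 3). Transitivity holds for relations like <, <=, =, but not for !=.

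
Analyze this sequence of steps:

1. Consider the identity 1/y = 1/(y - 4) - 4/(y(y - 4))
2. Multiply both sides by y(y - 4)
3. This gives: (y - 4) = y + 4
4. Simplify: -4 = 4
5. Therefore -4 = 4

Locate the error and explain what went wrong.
Step 3: This gives: (y - 4) = y + 4

Step 3 makes a sign error when clearing denominators. Multiplying -4/(y(y - 4)) by y(y - 4) gives -4, not +4. The correct result is (y - 4) = y - 4, which is trivially true, not (y - 4) = y + 4. (Step 1 is a valid identity: 1/(y - 4) - 4/(y(y - 4)) = (y - 4)/(y(y - 4)) = 1/y.)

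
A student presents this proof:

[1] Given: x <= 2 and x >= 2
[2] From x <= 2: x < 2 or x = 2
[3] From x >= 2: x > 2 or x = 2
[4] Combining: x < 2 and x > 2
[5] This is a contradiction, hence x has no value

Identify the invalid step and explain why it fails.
Step 4: Combining: x < 2 and x > 2

Step 4 incorrectly combines the conditions. From x <= 2 and x >= 2, the intersection is x = 2. The error treats the 'or' cases as 'and' requirements. The correct conclusion is that x = 2 is the unique solution, not that no solution exists.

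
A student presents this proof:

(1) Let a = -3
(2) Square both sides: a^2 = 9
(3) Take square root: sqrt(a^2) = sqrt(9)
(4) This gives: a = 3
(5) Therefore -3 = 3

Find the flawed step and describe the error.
Step 4: This gives: a = 3

Step 4 incorrectly states that sqrt(a^2) = a. The correct identity is sqrt(a^2) = |a|. Since a = -3 < 0, we have sqrt(a^2) = |-3| = 3, not a = -3.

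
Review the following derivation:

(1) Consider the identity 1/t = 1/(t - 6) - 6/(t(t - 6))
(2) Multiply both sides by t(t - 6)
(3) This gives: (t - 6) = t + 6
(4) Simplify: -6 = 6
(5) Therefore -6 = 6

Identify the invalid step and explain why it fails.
Step 3: This gives: (t - 6) = t + 6

Step 3 makes a sign error when clearing denominators. Multiplying -6/(t(t - 6)) by t(t - 6) gives -6, not +6. The correct result is (t - 6) = t - 6, which is trivially true, not (t - 6) = t + 6. (Step 1 is a valid identity: 1/(t - 6) - 6/(t(t - 6)) = (t - 6)/(t(t - 6)) = 1/t.)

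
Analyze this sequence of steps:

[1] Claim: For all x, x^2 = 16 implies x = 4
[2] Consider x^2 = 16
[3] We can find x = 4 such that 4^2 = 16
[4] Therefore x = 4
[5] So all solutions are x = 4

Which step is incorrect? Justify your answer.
Step 4: Therefore x = 4

Step 4 incorrectly concludes that x = 4 is the only solution. The proof shows that x = 4 is A solution (existence), but does not show it is the ONLY solution (uniqueness). In fact, x = -4 is also a solution since (-4)^2 = 16. Finding one solution doesn't prove there are no others.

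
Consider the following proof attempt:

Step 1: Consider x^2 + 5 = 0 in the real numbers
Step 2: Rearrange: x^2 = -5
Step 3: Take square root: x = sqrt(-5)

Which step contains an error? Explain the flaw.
Step 3: Take square root: x = sqrt(-5)

Step 3 takes the square root of -5, which is negative. In the real number system, the square root of a negative number is undefined. The equation x^2 + 5 = 0 has no real solutions. Square roots of negative numbers only exist in the complex numbers.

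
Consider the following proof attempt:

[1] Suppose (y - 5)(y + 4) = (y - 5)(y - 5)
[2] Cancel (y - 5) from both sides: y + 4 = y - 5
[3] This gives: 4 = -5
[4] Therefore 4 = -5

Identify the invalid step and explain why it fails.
Step 2: Cancel (y - 5) from both sides: y + 4 = y - 5

Step 2 cancels (y - 5) from both sides. This is only valid if (y - 5) ≠ 0, i.e., y ≠ 5. When y = 5, both sides equal zero regardless of the other factors. The correct approach requires considering y = 5 as a separate case.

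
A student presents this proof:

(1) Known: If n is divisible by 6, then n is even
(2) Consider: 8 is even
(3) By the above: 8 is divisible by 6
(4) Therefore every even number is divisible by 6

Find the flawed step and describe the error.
Step 3: By the above: 8 is divisible by 6

Step 3 commits the fallacy of affirming the consequent. The known fact 'divisible by 6 → even' does NOT imply 'even → divisible by 6'. That would be the converse, which is false. For example, 8 is even but 8 ÷ 6 = 1.33, which is not an integer.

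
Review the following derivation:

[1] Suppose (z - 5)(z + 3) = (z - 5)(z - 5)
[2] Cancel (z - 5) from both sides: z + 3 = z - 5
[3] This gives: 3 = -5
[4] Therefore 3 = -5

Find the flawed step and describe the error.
Step 2: Cancel (z - 5) from both sides: z + 3 = z - 5

Step 2 cancels (z - 5) from both sides. This is only valid if (z - 5) ≠ 0, i.e., z ≠ 5. When z = 5, both sides equal zero regardless of the other factors. The correct approach requires considering z = 5 as a separate case.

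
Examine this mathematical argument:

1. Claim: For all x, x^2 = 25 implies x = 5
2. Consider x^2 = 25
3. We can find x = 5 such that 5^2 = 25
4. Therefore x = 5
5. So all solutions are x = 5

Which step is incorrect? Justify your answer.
Step 4: Therefore x = 5

Step 4 incorrectly concludes that x = 5 is the only solution. The proof shows that x = 5 is A solution (existence), but does not show it is the ONLY solution (uniqueness). In fact, x = -5 is also a solution since (-5)^2 = 25. Finding one solution doesn't prove there are no others.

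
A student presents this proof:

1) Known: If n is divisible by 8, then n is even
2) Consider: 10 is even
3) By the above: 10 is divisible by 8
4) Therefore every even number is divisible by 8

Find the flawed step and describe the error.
Step 3: By the above: 10 is divisible by 8

Step 3 commits the fallacy of affirming the consequent. The known fact 'divisible by 8 → even' does NOT imply 'even → divisible by 8'. That would be the converse, which is false. For example, 10 is even but 10 ÷ 8 = 1.25, which is not an integer.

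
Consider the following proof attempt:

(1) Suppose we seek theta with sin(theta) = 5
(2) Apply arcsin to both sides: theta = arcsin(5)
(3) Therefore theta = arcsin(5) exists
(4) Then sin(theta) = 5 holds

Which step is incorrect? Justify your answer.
Step 2: Apply arcsin to both sides: theta = arcsin(5)

Step 2 applies arcsin to 5. However, arcsin(x) is only defined for x in [-1, 1] because sin(theta) can only produce values in that range. Since |5| > 1, arcsin(5) is undefined. There is no angle whose sine equals 5.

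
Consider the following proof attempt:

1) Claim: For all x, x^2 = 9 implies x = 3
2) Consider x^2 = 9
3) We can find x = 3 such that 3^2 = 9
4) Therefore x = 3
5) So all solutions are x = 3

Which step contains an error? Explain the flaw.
Step 4: Therefore x = 3

Step 4 incorrectly concludes that x = 3 is the only solution. The proof shows that x = 3 is A solution (existence), but does not show it is the ONLY solution (uniqueness). In fact, x = -3 is also a solution since (-3)^2 = 9. Finding one solution doesn't prove there are no others.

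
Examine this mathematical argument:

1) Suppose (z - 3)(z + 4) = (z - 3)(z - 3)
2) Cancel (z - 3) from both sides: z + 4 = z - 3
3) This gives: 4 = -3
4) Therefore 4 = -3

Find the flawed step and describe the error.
Step 2: Cancel (z - 3) from both sides: z + 4 = z - 3

Step 2 cancels (z - 3) from both sides. This is only valid if (z - 3) ≠ 0, i.e., z ≠ 3. When z = 3, both sides equal zero regardless of the other factors. The correct approach requires considering z = 3 as a separate case.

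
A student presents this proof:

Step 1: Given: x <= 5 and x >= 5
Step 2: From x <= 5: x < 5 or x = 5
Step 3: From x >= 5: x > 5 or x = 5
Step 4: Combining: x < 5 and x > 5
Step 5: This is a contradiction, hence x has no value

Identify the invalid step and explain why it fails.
Step 4: Combining: x < 5 and x > 5

Step 4 incorrectly combines the conditions. From x <= 5 and x >= 5, the intersection is x = 5. The error treats the 'or' cases as 'and' requirements. The correct conclusion is that x = 5 is the unique solution, not that no solution exists.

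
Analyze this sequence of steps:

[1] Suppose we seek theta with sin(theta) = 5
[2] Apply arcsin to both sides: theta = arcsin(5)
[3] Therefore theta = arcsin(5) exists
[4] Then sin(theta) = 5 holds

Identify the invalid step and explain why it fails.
Step 2: Apply arcsin to both sides: theta = arcsin(5)

Step 2 applies arcsin to 5. However, arcsin(x) is only defined for x in [-1, 1] because sin(theta) can only produce values in that range. Since |5| > 1, arcsin(5) is undefined. There is no angle whose sine equals 5.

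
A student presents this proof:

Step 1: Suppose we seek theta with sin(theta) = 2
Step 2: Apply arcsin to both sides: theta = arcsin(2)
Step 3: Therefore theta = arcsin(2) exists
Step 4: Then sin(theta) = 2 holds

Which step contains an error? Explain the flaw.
Step 2: Apply arcsin to both sides: theta = arcsin(2)

Step 2 applies arcsin to 2. However, arcsin(x) is only defined for x in [-1, 1] because sin(theta) can only produce values in that range. Since |2| > 1, arcsin(2) is undefined. There is no angle whose sine equals 2.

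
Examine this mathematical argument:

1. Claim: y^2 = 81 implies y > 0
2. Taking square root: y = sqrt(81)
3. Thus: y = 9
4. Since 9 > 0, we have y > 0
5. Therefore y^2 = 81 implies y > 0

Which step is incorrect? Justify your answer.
Step 2: Taking square root: y = sqrt(81)

Step 2 takes the square root and assumes the positive root only. The equation y^2 = 81 actually has two solutions: y = 9 and y = -9. The proof silently assumes y > 0 without justification, then uses this assumption to conclude y > 0, which is circular. The counterexample y = -9 shows the claim is false.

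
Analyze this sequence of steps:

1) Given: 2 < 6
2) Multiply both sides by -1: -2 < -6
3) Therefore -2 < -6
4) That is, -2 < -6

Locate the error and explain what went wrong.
Step 2: Multiply both sides by -1: -2 < -6

Step 2 multiplies both sides by -1 but fails to reverse the inequality sign. When multiplying (or dividing) an inequality by a negative number, the direction must be reversed. Since 2 < 6, we should get -2 > -6, i.e., -2 > -6.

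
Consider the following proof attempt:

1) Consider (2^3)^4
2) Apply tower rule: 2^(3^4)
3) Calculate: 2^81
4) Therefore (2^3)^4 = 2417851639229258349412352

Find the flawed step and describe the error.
Step 2: Apply tower rule: 2^(3^4)

Step 2 incorrectly states that (a^b)^c = a^(b^c). The correct rule is (a^b)^c = a^(b×c). The actual value is (2^3)^4 = 2^12 = 4096, not 2^81 = 2417851639229258349412352.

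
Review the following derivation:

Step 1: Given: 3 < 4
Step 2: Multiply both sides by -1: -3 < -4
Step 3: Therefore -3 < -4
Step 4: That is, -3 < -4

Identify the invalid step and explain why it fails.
Step 2: Multiply both sides by -1: -3 < -4

Step 2 multiplies both sides by -1 but fails to reverse the inequality sign. When multiplying (or dividing) an inequality by a negative number, the direction must be reversed. Since 3 < 4, we should get -3 > -4, i.e., -3 > -4.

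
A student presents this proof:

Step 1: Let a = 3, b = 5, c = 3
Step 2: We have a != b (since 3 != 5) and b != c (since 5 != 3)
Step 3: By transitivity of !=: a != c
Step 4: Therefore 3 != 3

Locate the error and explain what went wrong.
Step 3: By transitivity of !=: a != c

Step 3 incorrectly applies transitivity to the '!=' relation. Transitivity states: if a R b and b R c, then a R c. However, '!=' is not transitive. Counterexample: 3 != 5 and 5 != 3, but 3 = 3 (both equal 3). Transitivity holds for relations like <, <=, =, but not for !=.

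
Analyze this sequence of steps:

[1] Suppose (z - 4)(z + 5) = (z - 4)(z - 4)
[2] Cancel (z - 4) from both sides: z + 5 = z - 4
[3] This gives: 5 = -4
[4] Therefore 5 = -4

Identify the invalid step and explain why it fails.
Step 2: Cancel (z - 4) from both sides: z + 5 = z - 4

Step 2 cancels (z - 4) from both sides. This is only valid if (z - 4) ≠ 0, i.e., z ≠ 4. When z = 4, both sides equal zero regardless of the other factors. The correct approach requires considering z = 4 as a separate case.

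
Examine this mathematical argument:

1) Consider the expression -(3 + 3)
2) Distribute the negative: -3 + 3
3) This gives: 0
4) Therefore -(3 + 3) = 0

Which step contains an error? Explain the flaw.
Step 2: Distribute the negative: -3 + 3

Step 2 incorrectly distributes the negative sign. The correct distribution is -(3 + 3) = -3 - 3 = -6. The negative must be applied to both terms, not just the first. The error treats -(3 + 3) as -3 + 3, which equals 0 instead of -6.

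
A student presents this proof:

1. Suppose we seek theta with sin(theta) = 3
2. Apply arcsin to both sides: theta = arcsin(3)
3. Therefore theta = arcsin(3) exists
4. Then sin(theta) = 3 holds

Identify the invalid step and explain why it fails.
Step 2: Apply arcsin to both sides: theta = arcsin(3)

Step 2 applies arcsin to 3. However, arcsin(x) is only defined for x in [-1, 1] because sin(theta) can only produce values in that range. Since |3| > 1, arcsin(3) is undefined. There is no angle whose sine equals 3.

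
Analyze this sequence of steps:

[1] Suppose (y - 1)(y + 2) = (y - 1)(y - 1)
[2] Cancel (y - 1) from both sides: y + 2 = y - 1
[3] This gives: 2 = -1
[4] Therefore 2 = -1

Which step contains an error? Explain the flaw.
Step 2: Cancel (y - 1) from both sides: y + 2 = y - 1

Step 2 cancels (y - 1) from both sides. This is only valid if (y - 1) ≠ 0, i.e., y ≠ 1. When y = 1, both sides equal zero regardless of the other factors. The correct approach requires considering y = 1 as a separate case.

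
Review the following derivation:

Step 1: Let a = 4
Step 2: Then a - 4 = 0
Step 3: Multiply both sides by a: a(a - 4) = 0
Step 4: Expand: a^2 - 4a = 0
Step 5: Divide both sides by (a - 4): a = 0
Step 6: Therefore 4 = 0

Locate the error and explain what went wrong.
Step 5: Divide both sides by (a - 4): a = 0

Step 5 divides both sides by (a - 4). However, since a = 4, we have (a - 4) = 0. Division by zero is undefined, making this step invalid.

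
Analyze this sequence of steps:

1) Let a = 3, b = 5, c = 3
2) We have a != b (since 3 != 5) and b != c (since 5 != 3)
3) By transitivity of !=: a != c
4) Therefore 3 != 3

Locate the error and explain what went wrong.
Step 3: By transitivity of !=: a != c

Step 3 incorrectly applies transitivity to the '!=' relation. Transitivity states: if a R b and b R c, then a R c. However, '!=' is not transitive. Counterexample: 3 != 5 and 5 != 3, but 3 = 3 (both equal 3). Transitivity holds for relations like <, <=, =, but not for !=.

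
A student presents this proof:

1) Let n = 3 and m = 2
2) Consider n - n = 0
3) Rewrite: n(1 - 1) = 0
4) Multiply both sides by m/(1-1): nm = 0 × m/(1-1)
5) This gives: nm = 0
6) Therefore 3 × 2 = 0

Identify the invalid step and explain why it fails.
Step 4: Multiply both sides by m/(1-1): nm = 0 × m/(1-1)

Step 4 multiplies both sides by m/(1-1). However, 1-1 = 0, so this is multiplication by m/0, which is undefined. We cannot multiply by an undefined expression.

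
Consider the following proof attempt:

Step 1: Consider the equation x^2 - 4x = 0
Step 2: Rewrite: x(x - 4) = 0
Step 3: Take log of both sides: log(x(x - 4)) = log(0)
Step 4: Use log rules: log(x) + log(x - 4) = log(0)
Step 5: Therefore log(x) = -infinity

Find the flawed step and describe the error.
Step 3: Take log of both sides: log(x(x - 4)) = log(0)

Step 3 takes the logarithm of both sides, resulting in log(0) on the right side. The logarithm is only defined for positive numbers; log(0) is undefined (approaches negative infinity). This operation is invalid.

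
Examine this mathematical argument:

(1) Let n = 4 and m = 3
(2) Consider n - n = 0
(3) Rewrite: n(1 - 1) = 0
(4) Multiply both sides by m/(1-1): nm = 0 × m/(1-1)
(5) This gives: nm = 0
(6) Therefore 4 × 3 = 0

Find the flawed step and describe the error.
Step 4: Multiply both sides by m/(1-1): nm = 0 × m/(1-1)

Step 4 multiplies both sides by m/(1-1). However, 1-1 = 0, so this is multiplication by m/0, which is undefined. We cannot multiply by an undefined expression.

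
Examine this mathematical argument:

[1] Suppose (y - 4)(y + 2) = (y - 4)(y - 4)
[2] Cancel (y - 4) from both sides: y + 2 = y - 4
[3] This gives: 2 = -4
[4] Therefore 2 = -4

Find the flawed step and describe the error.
Step 2: Cancel (y - 4) from both sides: y + 2 = y - 4

Step 2 cancels (y - 4) from both sides. This is only valid if (y - 4) ≠ 0, i.e., y ≠ 4. When y = 4, both sides equal zero regardless of the other factors. The correct approach requires considering y = 4 as a separate case.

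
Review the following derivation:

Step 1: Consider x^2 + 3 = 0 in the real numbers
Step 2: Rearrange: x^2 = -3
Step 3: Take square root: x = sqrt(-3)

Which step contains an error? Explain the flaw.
Step 3: Take square root: x = sqrt(-3)

Step 3 takes the square root of -3, which is negative. In the real number system, the square root of a negative number is undefined. The equation x^2 + 3 = 0 has no real solutions. Square roots of negative numbers only exist in the complex numbers.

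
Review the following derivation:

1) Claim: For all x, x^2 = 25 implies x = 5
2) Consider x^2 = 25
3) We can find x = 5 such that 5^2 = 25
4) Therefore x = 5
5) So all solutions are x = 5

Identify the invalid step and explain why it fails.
Step 4: Therefore x = 5

Step 4 incorrectly concludes that x = 5 is the only solution. The proof shows that x = 5 is A solution (existence), but does not show it is the ONLY solution (uniqueness). In fact, x = -5 is also a solution since (-5)^2 = 25. Finding one solution doesn't prove there are no others.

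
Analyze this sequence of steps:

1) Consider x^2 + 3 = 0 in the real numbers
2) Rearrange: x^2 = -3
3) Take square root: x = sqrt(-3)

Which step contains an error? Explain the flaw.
Step 3: Take square root: x = sqrt(-3)

Step 3 takes the square root of -3, which is negative. In the real number system, the square root of a negative number is undefined. The equation x^2 + 3 = 0 has no real solutions. Square roots of negative numbers only exist in the complex numbers.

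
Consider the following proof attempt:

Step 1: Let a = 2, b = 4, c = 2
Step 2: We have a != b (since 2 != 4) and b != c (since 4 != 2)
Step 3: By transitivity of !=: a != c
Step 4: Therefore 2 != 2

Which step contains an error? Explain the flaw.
Step 3: By transitivity of !=: a != c

Step 3 incorrectly applies transitivity to the '!=' relation. Transitivity states: if a R b and b R c, then a R c. However, '!=' is not transitive. Counterexample: 2 != 4 and 4 != 2, but 2 = 2 (both equal 2). Transitivity holds for relations like <, <=, =, but not for !=.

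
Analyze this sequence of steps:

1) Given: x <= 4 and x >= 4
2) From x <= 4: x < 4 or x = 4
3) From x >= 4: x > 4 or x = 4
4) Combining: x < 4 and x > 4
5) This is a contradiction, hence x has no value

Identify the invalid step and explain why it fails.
Step 4: Combining: x < 4 and x > 4

Step 4 incorrectly combines the conditions. From x <= 4 and x >= 4, the intersection is x = 4. The error treats the 'or' cases as 'and' requirements. The correct conclusion is that x = 4 is the unique solution, not that no solution exists.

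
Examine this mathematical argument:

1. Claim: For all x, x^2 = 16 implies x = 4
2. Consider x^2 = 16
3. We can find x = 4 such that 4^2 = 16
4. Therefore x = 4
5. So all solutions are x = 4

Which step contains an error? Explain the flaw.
Step 4: Therefore x = 4

Step 4 incorrectly concludes that x = 4 is the only solution. The proof shows that x = 4 is A solution (existence), but does not show it is the ONLY solution (uniqueness). In fact, x = -4 is also a solution since (-4)^2 = 16. Finding one solution doesn't prove there are no others.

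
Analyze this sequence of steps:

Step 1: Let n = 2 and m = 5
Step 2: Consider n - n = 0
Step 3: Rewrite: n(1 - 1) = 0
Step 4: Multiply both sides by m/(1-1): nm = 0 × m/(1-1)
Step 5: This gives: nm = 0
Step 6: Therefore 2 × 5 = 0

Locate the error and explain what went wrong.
Step 4: Multiply both sides by m/(1-1): nm = 0 × m/(1-1)

Step 4 multiplies both sides by m/(1-1). However, 1-1 = 0, so this is multiplication by m/0, which is undefined. We cannot multiply by an undefined expression.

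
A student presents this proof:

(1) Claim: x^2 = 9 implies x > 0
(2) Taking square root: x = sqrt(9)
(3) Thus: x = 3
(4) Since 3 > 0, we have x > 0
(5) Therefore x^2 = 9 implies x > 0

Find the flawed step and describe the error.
Step 2: Taking square root: x = sqrt(9)

Step 2 takes the square root and assumes the positive root only. The equation x^2 = 9 actually has two solutions: x = 3 and x = -3. The proof silently assumes x > 0 without justification, then uses this assumption to conclude x > 0, which is circular. The counterexample x = -3 shows the claim is false.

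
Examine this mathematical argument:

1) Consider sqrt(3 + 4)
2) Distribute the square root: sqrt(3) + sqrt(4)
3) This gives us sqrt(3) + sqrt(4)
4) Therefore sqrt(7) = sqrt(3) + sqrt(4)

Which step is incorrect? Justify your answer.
Step 2: Distribute the square root: sqrt(3) + sqrt(4)

Step 2 incorrectly 'distributes' the square root over addition. The square root function does not distribute: sqrt(a + b) ≠ sqrt(a) + sqrt(b). In fact, sqrt(3 + 4) = sqrt(7) ≈ 2.6458, while sqrt(3) + sqrt(4) ≈ 3.7321.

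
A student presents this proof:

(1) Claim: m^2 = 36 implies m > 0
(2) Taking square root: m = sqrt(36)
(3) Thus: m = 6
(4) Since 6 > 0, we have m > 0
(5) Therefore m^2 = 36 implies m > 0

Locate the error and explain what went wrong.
Step 2: Taking square root: m = sqrt(36)

Step 2 takes the square root and assumes the positive root only. The equation m^2 = 36 actually has two solutions: m = 6 and m = -6. The proof silently assumes m > 0 without justification, then uses this assumption to conclude m > 0, which is circular. The counterexample m = -6 shows the claim is false.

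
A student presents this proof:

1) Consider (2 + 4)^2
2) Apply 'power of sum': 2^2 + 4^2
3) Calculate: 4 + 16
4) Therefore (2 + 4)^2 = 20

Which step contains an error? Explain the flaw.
Step 2: Apply 'power of sum': 2^2 + 4^2

Step 2 incorrectly applies a non-existent rule '(a+b)^n = a^n + b^n'. This is false in general. The correct expansion uses the binomial theorem. The actual value is (2 + 4)^2 = 6^2 = 36, not 20.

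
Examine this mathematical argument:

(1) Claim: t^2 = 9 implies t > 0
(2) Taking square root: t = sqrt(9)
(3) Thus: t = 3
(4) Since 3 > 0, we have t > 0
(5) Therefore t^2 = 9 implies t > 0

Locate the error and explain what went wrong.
Step 2: Taking square root: t = sqrt(9)

Step 2 takes the square root and assumes the positive root only. The equation t^2 = 9 actually has two solutions: t = 3 and t = -3. The proof silently assumes t > 0 without justification, then uses this assumption to conclude t > 0, which is circular. The counterexample t = -3 shows the claim is false.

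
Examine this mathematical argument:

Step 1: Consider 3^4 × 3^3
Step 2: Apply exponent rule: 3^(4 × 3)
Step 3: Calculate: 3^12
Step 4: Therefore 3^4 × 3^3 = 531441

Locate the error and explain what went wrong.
Step 2: Apply exponent rule: 3^(4 × 3)

Step 2 incorrectly states that a^b × a^c = a^(b×c). The correct rule is a^b × a^c = a^(b+c). The actual value is 3^4 × 3^3 = 3^7 = 2187, not 3^12 = 531441.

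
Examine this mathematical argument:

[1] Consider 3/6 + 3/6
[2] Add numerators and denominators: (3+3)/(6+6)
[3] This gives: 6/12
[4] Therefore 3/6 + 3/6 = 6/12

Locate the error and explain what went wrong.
Step 2: Add numerators and denominators: (3+3)/(6+6)

Step 2 incorrectly adds fractions by separately adding numerators and denominators. This is wrong. The correct method requires a common denominator: 3/6 + 3/6 = (3×6 + 3×6)/(6×6) = 36/36 = 1. The method used gives 6/12, which is different.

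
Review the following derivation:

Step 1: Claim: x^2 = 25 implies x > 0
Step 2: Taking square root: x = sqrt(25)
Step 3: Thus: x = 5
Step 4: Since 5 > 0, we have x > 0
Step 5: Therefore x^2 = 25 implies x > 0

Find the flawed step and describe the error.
Step 2: Taking square root: x = sqrt(25)

Step 2 takes the square root and assumes the positive root only. The equation x^2 = 25 actually has two solutions: x = 5 and x = -5. The proof silently assumes x > 0 without justification, then uses this assumption to conclude x > 0, which is circular. The counterexample x = -5 shows the claim is false.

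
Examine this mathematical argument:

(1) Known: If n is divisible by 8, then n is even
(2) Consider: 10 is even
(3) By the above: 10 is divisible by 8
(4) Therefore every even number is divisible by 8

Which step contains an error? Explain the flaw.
Step 3: By the above: 10 is divisible by 8

Step 3 commits the fallacy of affirming the consequent. The known fact 'divisible by 8 → even' does NOT imply 'even → divisible by 8'. That would be the converse, which is false. For example, 10 is even but 10 ÷ 8 = 1.25, which is not an integer.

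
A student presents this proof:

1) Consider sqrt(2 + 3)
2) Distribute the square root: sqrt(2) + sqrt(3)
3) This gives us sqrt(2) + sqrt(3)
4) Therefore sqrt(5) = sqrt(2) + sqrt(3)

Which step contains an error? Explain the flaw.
Step 2: Distribute the square root: sqrt(2) + sqrt(3)

Step 2 incorrectly 'distributes' the square root over addition. The square root function does not distribute: sqrt(a + b) ≠ sqrt(a) + sqrt(b). In fact, sqrt(2 + 3) = sqrt(5) ≈ 2.2361, while sqrt(2) + sqrt(3) ≈ 3.1463.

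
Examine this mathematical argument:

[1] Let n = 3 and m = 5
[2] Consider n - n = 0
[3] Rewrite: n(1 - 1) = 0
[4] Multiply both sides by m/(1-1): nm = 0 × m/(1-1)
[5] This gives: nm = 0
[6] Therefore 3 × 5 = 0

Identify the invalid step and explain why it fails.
Step 4: Multiply both sides by m/(1-1): nm = 0 × m/(1-1)

Step 4 multiplies both sides by m/(1-1). However, 1-1 = 0, so this is multiplication by m/0, which is undefined. We cannot multiply by an undefined expression.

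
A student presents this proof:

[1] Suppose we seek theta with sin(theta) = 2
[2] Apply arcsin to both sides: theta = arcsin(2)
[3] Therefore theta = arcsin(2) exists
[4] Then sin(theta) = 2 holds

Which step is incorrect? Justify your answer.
Step 2: Apply arcsin to both sides: theta = arcsin(2)

Step 2 applies arcsin to 2. However, arcsin(x) is only defined for x in [-1, 1] because sin(theta) can only produce values in that range. Since |2| > 1, arcsin(2) is undefined. There is no angle whose sine equals 2.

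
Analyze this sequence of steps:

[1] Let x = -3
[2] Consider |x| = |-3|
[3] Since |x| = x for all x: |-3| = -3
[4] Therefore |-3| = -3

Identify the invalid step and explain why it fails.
Step 3: Since |x| = x for all x: |-3| = -3

Step 3 incorrectly states that |x| = x for all x. The correct definition is |x| = x when x >= 0, and |x| = -x when x < 0. Since -3 < 0, we have |-3| = -(-3) = 3, not -3.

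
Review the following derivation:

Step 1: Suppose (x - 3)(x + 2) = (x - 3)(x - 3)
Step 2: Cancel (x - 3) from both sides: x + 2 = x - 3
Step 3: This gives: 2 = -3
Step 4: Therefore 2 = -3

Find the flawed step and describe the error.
Step 2: Cancel (x - 3) from both sides: x + 2 = x - 3

Step 2 cancels (x - 3) from both sides. This is only valid if (x - 3) ≠ 0, i.e., x ≠ 3. When x = 3, both sides equal zero regardless of the other factors. The correct approach requires considering x = 3 as a separate case.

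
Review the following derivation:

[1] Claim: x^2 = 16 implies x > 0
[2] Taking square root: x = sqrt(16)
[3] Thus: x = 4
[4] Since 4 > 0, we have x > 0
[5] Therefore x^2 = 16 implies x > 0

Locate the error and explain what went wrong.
Step 2: Taking square root: x = sqrt(16)

Step 2 takes the square root and assumes the positive root only. The equation x^2 = 16 actually has two solutions: x = 4 and x = -4. The proof silently assumes x > 0 without justification, then uses this assumption to conclude x > 0, which is circular. The counterexample x = -4 shows the claim is false.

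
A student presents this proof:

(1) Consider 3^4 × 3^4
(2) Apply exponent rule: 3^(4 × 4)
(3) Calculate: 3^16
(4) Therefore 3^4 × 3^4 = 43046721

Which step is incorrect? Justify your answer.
Step 2: Apply exponent rule: 3^(4 × 4)

Step 2 incorrectly states that a^b × a^c = a^(b×c). The correct rule is a^b × a^c = a^(b+c). The actual value is 3^4 × 3^4 = 3^8 = 6561, not 3^16 = 43046721.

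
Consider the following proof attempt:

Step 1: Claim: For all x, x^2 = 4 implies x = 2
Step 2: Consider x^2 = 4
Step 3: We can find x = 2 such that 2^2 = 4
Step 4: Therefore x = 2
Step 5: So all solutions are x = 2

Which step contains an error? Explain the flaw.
Step 4: Therefore x = 2

Step 4 incorrectly concludes that x = 2 is the only solution. The proof shows that x = 2 is A solution (existence), but does not show it is the ONLY solution (uniqueness). In fact, x = -2 is also a solution since (-2)^2 = 4. Finding one solution doesn't prove there are no others.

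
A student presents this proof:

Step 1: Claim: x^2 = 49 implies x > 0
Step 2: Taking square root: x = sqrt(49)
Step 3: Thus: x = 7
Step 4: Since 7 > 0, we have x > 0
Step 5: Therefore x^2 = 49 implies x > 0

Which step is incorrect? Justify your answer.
Step 2: Taking square root: x = sqrt(49)

Step 2 takes the square root and assumes the positive root only. The equation x^2 = 49 actually has two solutions: x = 7 and x = -7. The proof silently assumes x > 0 without justification, then uses this assumption to conclude x > 0, which is circular. The counterexample x = -7 shows the claim is false.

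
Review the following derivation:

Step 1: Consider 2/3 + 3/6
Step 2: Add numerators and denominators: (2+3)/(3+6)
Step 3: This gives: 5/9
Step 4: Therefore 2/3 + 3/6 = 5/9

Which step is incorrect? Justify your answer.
Step 2: Add numerators and denominators: (2+3)/(3+6)

Step 2 incorrectly adds fractions by separately adding numerators and denominators. This is wrong. The correct method requires a common denominator: 2/3 + 3/6 = (2×6 + 3×3)/(3×6) = 21/18 = 7/6. The method used gives 5/9, which is different.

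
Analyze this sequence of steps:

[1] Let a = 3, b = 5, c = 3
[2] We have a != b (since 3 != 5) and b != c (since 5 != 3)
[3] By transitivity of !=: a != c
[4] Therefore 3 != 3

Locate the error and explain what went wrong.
Step 3: By transitivity of !=: a != c

Step 3 incorrectly applies transitivity to the '!=' relation. Transitivity states: if a R b and b R c, then a R c. However, '!=' is not transitive. Counterexample: 3 != 5 and 5 != 3, but 3 = 3 (both equal 3). Transitivity holds for relations like <, <=, =, but not for !=.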